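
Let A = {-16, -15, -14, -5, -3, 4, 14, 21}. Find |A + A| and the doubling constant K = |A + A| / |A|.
K = |A + A| / |A| = 31/8

Enumerate A + A = {a + b : a, b ∈ A}. With |A| = 8, there are |A|^2 = 64 ordered sum pairs; collecting distinct values, A + A = {-32, -31, -30, -29, -28, -21, -20, -19, -18, -17, -12, -11, -10, -8, -6, -2, -1, 0, 1, 5, 6, 7, 8, 9, 11, 16, 18, 25, 28, 35, 42}, so |A + A| = 31. Thus K = 31/8. For comparison, the minimum possible |A + A| over all 8-element sets is 2·8 − 1 = 15 (so min K = 15/8), attained only by arithmetic progressions.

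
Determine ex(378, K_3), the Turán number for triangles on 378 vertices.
ex(378, K_3) = ⌊378^2/4⌋ = 35721

Mantel (1907): a triangle-free graph on n vertices has at most ⌊n^2/4⌋ edges, with equality for the complete bipartite graph K_{⌊n/2⌋, ⌈n/2⌉}. For n = 378: ⌊378^2/4⌋ = ⌊142884/4⌋ = 35721. The extremal graph is K_{189, 189}, which has 189·189 = 35721 edges.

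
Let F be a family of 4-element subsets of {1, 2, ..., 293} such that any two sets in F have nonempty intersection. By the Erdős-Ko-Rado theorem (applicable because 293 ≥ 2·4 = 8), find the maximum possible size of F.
max |F| = C(292, 3) = 4106980

Erdős-Ko-Rado (1961): when n ≥ 2k, max |F| = C(n−1, k−1). The bound is attained by the star {A : i ∈ A} for any fixed i ∈ [n]. Here C(293−1, 4−1) = C(292, 3) = 4106980.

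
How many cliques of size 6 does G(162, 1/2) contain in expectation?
E[# K_6] = C(162, 6) · (1/2)^C(6, 2) = 22860316584 / 2^15 = 2857539573/4096 ≈ 697641.497314

For each 6-subset S of vertices (there are C(162, 6) = 22860316584 such S), let X_S = 1 if S induces a K_6 (all C(6, 2) = 15 edges present). Then P(X_S = 1) = (1/2)^15 = 1/32768. By linearity of expectation, E[# K_6] = C(162, 6) · (1/2)^15 = 22860316584 / 32768 = 2857539573/4096 ≈ 697641.497314.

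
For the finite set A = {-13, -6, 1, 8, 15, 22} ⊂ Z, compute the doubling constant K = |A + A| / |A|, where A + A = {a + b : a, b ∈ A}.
K = |A + A| / |A| = 11/6

Enumerate A + A = {a + b : a, b ∈ A}. With |A| = 6, there are |A|^2 = 36 ordered sum pairs; collecting distinct values, A + A = {-26, -19, -12, -5, 2, 9, 16, 23, 30, 37, 44}, so |A + A| = 11. Thus K = 11/6. Here |A + A| = 2|A| − 1 = 11, the minimum possible — so K = 11/6 is minimal, which holds iff A is an arithmetic progression.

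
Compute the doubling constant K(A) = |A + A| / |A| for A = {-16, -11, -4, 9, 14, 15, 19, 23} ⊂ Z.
K = |A + A| / |A| = 32/8 = 4

Enumerate A + A = {a + b : a, b ∈ A}. With |A| = 8, there are |A|^2 = 64 ordered sum pairs; collecting distinct values, A + A = {-32, -27, -22, -20, -15, -8, -7, -2, -1, 3, 4, 5, 7, 8, 10, 11, 12, 15, 18, 19, 23, 24, 28, 29, 30, 32, 33, 34, 37, 38, 42, 46}, so |A + A| = 32. Thus K = 32/8 = 4. For comparison, the minimum possible |A + A| over all 8-element sets is 2·8 − 1 = 15 (so min K = 15/8), attained only by arithmetic progressions.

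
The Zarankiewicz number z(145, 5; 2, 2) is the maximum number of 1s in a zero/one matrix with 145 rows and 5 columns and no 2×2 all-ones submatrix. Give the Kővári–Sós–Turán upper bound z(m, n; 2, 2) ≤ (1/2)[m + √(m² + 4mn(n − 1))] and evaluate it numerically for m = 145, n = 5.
z(145, 5; 2, 2) ≤ (1/2)[145 + √(145² + 4·145·5·4)] = (1/2)[145 + √32625] = 162.812

Kővári–Sós–Turán: let r_1, ..., r_145 be the row sums and z = Σ r_i the total number of 1s. Each pair of columns can share at most one row with both entries 1 (else a 2×2 all-ones block appears), so Σ_i C(r_i, 2) ≤ C(5, 2) = 10. By convexity Σ_i C(r_i, 2) ≥ 145·C(z/145, 2) = z(z − 145)/(2·145), giving z² − 145z − 145·5·4 ≤ 0 and hence z ≤ (1/2)[145 + √(21025 + 4·2900)] = (1/2)[145 + √32625] ≈ (1/2)(145 + 180.6239) = 162.812.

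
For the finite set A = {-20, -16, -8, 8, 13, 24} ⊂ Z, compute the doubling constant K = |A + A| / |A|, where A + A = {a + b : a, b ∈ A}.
K = |A + A| / |A| = 20/6 = 10/3

Enumerate A + A = {a + b : a, b ∈ A}. With |A| = 6, there are |A|^2 = 36 ordered sum pairs; collecting distinct values, A + A = {-40, -36, -32, -28, -24, -16, -12, -8, -7, -3, 0, 4, 5, 8, 16, 21, 26, 32, 37, 48}, so |A + A| = 20. Thus K = 20/6 = 10/3. For comparison, the minimum possible |A + A| over all 6-element sets is 2·6 − 1 = 11 (so min K = 11/6), attained only by arithmetic progressions.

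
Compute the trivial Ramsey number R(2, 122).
R(2, 122) = 122

R(2, k) = k for all k ≥ 2: in a 2-colouring of K_k, either some edge is red (a red K_2) or all edges are blue (a blue K_k). And K_{121} coloured all-blue has no blue K_122, so R(2, 122) > 121. Hence R(2, 122) = 122.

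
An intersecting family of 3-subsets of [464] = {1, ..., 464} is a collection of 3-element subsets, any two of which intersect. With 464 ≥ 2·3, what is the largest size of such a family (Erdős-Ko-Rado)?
max |F| = C(463, 2) = 106953

The Erdős-Ko-Rado theorem states: for n ≥ 2k, an intersecting family of k-subsets of an n-element set has size at most C(n − 1, k − 1), with equality for 'star' families {A ⊆ [n] : |A| = k, i ∈ A} (fix an element i). For n = 464, k = 3: C(463, 2) = 106953.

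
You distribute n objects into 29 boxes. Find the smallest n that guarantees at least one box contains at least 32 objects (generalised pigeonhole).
n = (32 − 1)·29 + 1 = 900

By the generalised pigeonhole principle, to guarantee some box contains ≥ r objects we need more than (r − 1) · k objects total. Threshold: n = (r − 1) · k + 1. With r = 32 and k = 29: n = 31 · 29 + 1 = 899 + 1 = 900. For n = 899 = 31 · 29, we can put exactly 31 objects in every box, avoiding 32 in any single one — so 900 is tight.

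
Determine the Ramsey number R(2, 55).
R(2, 55) = 55

R(2, k) = k for all k ≥ 2: in a 2-colouring of K_k, either some edge is red (a red K_2) or all edges are blue (a blue K_k). And K_{54} coloured all-blue has no blue K_55, so R(2, 55) > 54. Hence R(2, 55) = 55.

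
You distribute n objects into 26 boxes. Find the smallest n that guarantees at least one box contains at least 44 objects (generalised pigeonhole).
n = (44 − 1)·26 + 1 = 1119

By the generalised pigeonhole principle, to guarantee some box contains ≥ r objects we need more than (r − 1) · k objects total. Threshold: n = (r − 1) · k + 1. With r = 44 and k = 26: n = 43 · 26 + 1 = 1118 + 1 = 1119. For n = 1118 = 43 · 26, we can put exactly 43 objects in every box, avoiding 44 in any single one — so 1119 is tight.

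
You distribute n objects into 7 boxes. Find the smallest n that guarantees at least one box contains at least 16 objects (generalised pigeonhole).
n = (16 − 1)·7 + 1 = 106

By the generalised pigeonhole principle, to guarantee some box contains ≥ r objects we need more than (r − 1) · k objects total. Threshold: n = (r − 1) · k + 1. With r = 16 and k = 7: n = 15 · 7 + 1 = 105 + 1 = 106. For n = 105 = 15 · 7, we can put exactly 15 objects in every box, avoiding 16 in any single one — so 106 is tight.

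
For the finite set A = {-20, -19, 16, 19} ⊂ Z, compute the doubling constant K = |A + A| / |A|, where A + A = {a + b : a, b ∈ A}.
K = |A + A| / |A| = 10/4 = 5/2

Enumerate A + A = {a + b : a, b ∈ A}. With |A| = 4, there are |A|^2 = 16 ordered sum pairs; collecting distinct values, A + A = {-40, -39, -38, -4, -3, -1, 0, 32, 35, 38}, so |A + A| = 10. Thus K = 10/4 = 5/2. For comparison, the minimum possible |A + A| over all 4-element sets is 2·4 − 1 = 7 (so min K = 7/4), attained only by arithmetic progressions.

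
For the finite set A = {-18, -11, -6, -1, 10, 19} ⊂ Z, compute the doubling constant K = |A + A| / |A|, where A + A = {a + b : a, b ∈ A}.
K = |A + A| / |A| = 20/6 = 10/3

Enumerate A + A = {a + b : a, b ∈ A}. With |A| = 6, there are |A|^2 = 36 ordered sum pairs; collecting distinct values, A + A = {-36, -29, -24, -22, -19, -17, -12, -8, -7, -2, -1, 1, 4, 8, 9, 13, 18, 20, 29, 38}, so |A + A| = 20. Thus K = 20/6 = 10/3. For comparison, the minimum possible |A + A| over all 6-element sets is 2·6 − 1 = 11 (so min K = 11/6), attained only by arithmetic progressions.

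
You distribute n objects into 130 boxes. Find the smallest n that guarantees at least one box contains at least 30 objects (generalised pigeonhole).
n = (30 − 1)·130 + 1 = 3771

By the generalised pigeonhole principle, to guarantee some box contains ≥ r objects we need more than (r − 1) · k objects total. Threshold: n = (r − 1) · k + 1. With r = 30 and k = 130: n = 29 · 130 + 1 = 3770 + 1 = 3771. For n = 3770 = 29 · 130, we can put exactly 29 objects in every box, avoiding 30 in any single one — so 3771 is tight.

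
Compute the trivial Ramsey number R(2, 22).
R(2, 22) = 22

R(2, k) = k for all k ≥ 2: in a 2-colouring of K_k, either some edge is red (a red K_2) or all edges are blue (a blue K_k). And K_{21} coloured all-blue has no blue K_22, so R(2, 22) > 21. Hence R(2, 22) = 22.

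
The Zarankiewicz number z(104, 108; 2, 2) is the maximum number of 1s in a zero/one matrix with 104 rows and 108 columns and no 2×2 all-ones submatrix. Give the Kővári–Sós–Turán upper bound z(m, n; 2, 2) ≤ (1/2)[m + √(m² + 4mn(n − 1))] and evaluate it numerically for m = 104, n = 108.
z(104, 108; 2, 2) ≤ (1/2)[104 + √(104² + 4·104·108·107)] = (1/2)[104 + √4818112] = 1149.5099

Kővári–Sós–Turán: let r_1, ..., r_104 be the row sums and z = Σ r_i the total number of 1s. Each pair of columns can share at most one row with both entries 1 (else a 2×2 all-ones block appears), so Σ_i C(r_i, 2) ≤ C(108, 2) = 5778. By convexity Σ_i C(r_i, 2) ≥ 104·C(z/104, 2) = z(z − 104)/(2·104), giving z² − 104z − 104·108·107 ≤ 0 and hence z ≤ (1/2)[104 + √(10816 + 4·1201824)] = (1/2)[104 + √4818112] ≈ (1/2)(104 + 2195.0198) = 1149.5099.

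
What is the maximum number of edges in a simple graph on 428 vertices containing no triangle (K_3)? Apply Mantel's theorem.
ex(428, K_3) = ⌊428^2/4⌋ = 45796

Mantel (1907): a triangle-free graph on n vertices has at most ⌊n^2/4⌋ edges, with equality for the complete bipartite graph K_{⌊n/2⌋, ⌈n/2⌉}. For n = 428: ⌊428^2/4⌋ = ⌊183184/4⌋ = 45796. The extremal graph is K_{214, 214}, which has 214·214 = 45796 edges.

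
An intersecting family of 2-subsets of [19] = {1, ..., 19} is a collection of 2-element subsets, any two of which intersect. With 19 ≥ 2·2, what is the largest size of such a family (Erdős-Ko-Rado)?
max |F| = C(18, 1) = 18

The Erdős-Ko-Rado theorem states: for n ≥ 2k, an intersecting family of k-subsets of an n-element set has size at most C(n − 1, k − 1), with equality for 'star' families {A ⊆ [n] : |A| = k, i ∈ A} (fix an element i). For n = 19, k = 2: C(18, 1) = 18.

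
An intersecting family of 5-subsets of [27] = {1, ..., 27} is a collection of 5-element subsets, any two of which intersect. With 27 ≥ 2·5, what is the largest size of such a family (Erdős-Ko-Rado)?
max |F| = C(26, 4) = 14950

The Erdős-Ko-Rado theorem states: for n ≥ 2k, an intersecting family of k-subsets of an n-element set has size at most C(n − 1, k − 1), with equality for 'star' families {A ⊆ [n] : |A| = k, i ∈ A} (fix an element i). For n = 27, k = 5: C(26, 4) = 14950.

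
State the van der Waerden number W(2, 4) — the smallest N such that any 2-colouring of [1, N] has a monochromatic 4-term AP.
W(2, 4) = 35

This is a classical value, W(2, 4) = 35, established by combining an explicit 2-colouring of {1, ..., 34} with no monochromatic 4-AP (giving the lower bound W(2, 4) > 34) and a finite case analysis / exhaustive computer search showing every 2-colouring of {1, ..., 35} has such an AP.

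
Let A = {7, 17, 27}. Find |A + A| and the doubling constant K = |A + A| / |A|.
K = |A + A| / |A| = 5/3

Enumerate A + A = {a + b : a, b ∈ A}. With |A| = 3, there are |A|^2 = 9 ordered sum pairs; collecting distinct values, A + A = {14, 24, 34, 44, 54}, so |A + A| = 5. Thus K = 5/3. Here |A + A| = 2|A| − 1 = 5, the minimum possible — so K = 5/3 is minimal, which holds iff A is an arithmetic progression.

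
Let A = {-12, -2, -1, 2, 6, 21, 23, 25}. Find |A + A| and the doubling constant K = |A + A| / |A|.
K = |A + A| / |A| = 32/8 = 4

Enumerate A + A = {a + b : a, b ∈ A}. With |A| = 8, there are |A|^2 = 64 ordered sum pairs; collecting distinct values, A + A = {-24, -14, -13, -10, -6, -4, -3, -2, 0, 1, 4, 5, 8, 9, 11, 12, 13, 19, 20, 21, 22, 23, 24, 25, 27, 29, 31, 42, 44, 46, 48, 50}, so |A + A| = 32. Thus K = 32/8 = 4. For comparison, the minimum possible |A + A| over all 8-element sets is 2·8 − 1 = 15 (so min K = 15/8), attained only by arithmetic progressions.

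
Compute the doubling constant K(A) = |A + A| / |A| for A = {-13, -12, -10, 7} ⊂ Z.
K = |A + A| / |A| = 10/4 = 5/2

Enumerate A + A = {a + b : a, b ∈ A}. With |A| = 4, there are |A|^2 = 16 ordered sum pairs; collecting distinct values, A + A = {-26, -25, -24, -23, -22, -20, -6, -5, -3, 14}, so |A + A| = 10. Thus K = 10/4 = 5/2. For comparison, the minimum possible |A + A| over all 4-element sets is 2·4 − 1 = 7 (so min K = 7/4), attained only by arithmetic progressions.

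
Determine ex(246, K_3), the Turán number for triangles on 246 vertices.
ex(246, K_3) = ⌊246^2/4⌋ = 15129

Mantel (1907): a triangle-free graph on n vertices has at most ⌊n^2/4⌋ edges, with equality for the complete bipartite graph K_{⌊n/2⌋, ⌈n/2⌉}. For n = 246: ⌊246^2/4⌋ = ⌊60516/4⌋ = 15129. The extremal graph is K_{123, 123}, which has 123·123 = 15129 edges.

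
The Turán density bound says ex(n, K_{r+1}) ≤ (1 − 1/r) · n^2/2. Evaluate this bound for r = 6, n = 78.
Turán density bound = (5/6) · 78^2/2 = 2535

Turán's theorem: ex(n, K_{r+1}) is achieved by the complete r-partite Turán graph T(n, r) with parts as balanced as possible, and is at most (1 − 1/r) · n^2/2. For r = 6, n = 78: the density bound is (5/6) · 6084/2 = 2535. Since 6 ∣ 78, the Turán graph T(78, 6) has parts of equal size 13, and its edge count e(T(78, 6)) = 2535 attains the density bound exactly.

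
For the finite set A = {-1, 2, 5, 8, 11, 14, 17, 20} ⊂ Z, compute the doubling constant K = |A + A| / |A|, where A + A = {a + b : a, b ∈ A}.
K = |A + A| / |A| = 15/8

Enumerate A + A = {a + b : a, b ∈ A}. With |A| = 8, there are |A|^2 = 64 ordered sum pairs; collecting distinct values, A + A = {-2, 1, 4, 7, 10, 13, 16, 19, 22, 25, 28, 31, 34, 37, 40}, so |A + A| = 15. Thus K = 15/8. Here |A + A| = 2|A| − 1 = 15, the minimum possible — so K = 15/8 is minimal, which holds iff A is an arithmetic progression.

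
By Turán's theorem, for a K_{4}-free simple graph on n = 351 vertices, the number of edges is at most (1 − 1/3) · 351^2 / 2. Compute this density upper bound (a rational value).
Turán density bound = (2/3) · 351^2/2 = 41067

Turán's theorem: ex(n, K_{r+1}) is achieved by the complete r-partite Turán graph T(n, r) with parts as balanced as possible, and is at most (1 − 1/r) · n^2/2. For r = 3, n = 351: the density bound is (2/3) · 123201/2 = 41067. Since 3 ∣ 351, the Turán graph T(351, 3) has parts of equal size 117, and its edge count e(T(351, 3)) = 41067 attains the density bound exactly.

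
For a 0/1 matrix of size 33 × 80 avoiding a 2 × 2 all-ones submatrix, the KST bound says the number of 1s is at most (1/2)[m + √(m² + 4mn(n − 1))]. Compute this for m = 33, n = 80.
z(33, 80; 2, 2) ≤ (1/2)[33 + √(33² + 4·33·80·79)] = (1/2)[33 + √835329] = 473.4817

Kővári–Sós–Turán: let r_1, ..., r_33 be the row sums and z = Σ r_i the total number of 1s. Each pair of columns can share at most one row with both entries 1 (else a 2×2 all-ones block appears), so Σ_i C(r_i, 2) ≤ C(80, 2) = 3160. By convexity Σ_i C(r_i, 2) ≥ 33·C(z/33, 2) = z(z − 33)/(2·33), giving z² − 33z − 33·80·79 ≤ 0 and hence z ≤ (1/2)[33 + √(1089 + 4·208560)] = (1/2)[33 + √835329] ≈ (1/2)(33 + 913.9633) = 473.4817.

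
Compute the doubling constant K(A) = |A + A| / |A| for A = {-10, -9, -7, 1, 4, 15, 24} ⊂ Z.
K = |A + A| / |A| = 25/7

Enumerate A + A = {a + b : a, b ∈ A}. With |A| = 7, there are |A|^2 = 49 ordered sum pairs; collecting distinct values, A + A = {-20, -19, -18, -17, -16, -14, -9, -8, -6, -5, -3, 2, 5, 6, 8, 14, 15, 16, 17, 19, 25, 28, 30, 39, 48}, so |A + A| = 25. Thus K = 25/7. For comparison, the minimum possible |A + A| over all 7-element sets is 2·7 − 1 = 13 (so min K = 13/7), attained only by arithmetic progressions.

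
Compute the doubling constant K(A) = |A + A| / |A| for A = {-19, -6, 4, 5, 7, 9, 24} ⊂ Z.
K = |A + A| / |A| = 25/7

Enumerate A + A = {a + b : a, b ∈ A}. With |A| = 7, there are |A|^2 = 49 ordered sum pairs; collecting distinct values, A + A = {-38, -25, -15, -14, -12, -10, -2, -1, 1, 3, 5, 8, 9, 10, 11, 12, 13, 14, 16, 18, 28, 29, 31, 33, 48}, so |A + A| = 25. Thus K = 25/7. For comparison, the minimum possible |A + A| over all 7-element sets is 2·7 − 1 = 13 (so min K = 13/7), attained only by arithmetic progressions.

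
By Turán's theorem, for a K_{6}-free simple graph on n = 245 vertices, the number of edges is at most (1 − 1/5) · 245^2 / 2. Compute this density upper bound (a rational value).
Turán density bound = (4/5) · 245^2/2 = 24010

Turán's theorem: ex(n, K_{r+1}) is achieved by the complete r-partite Turán graph T(n, r) with parts as balanced as possible, and is at most (1 − 1/r) · n^2/2. For r = 5, n = 245: the density bound is (4/5) · 60025/2 = 24010. Since 5 ∣ 245, the Turán graph T(245, 5) has parts of equal size 49, and its edge count e(T(245, 5)) = 24010 attains the density bound exactly.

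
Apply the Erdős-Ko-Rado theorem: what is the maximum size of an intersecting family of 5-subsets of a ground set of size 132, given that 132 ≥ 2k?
max |F| = C(131, 4) = 11716640

The Erdős-Ko-Rado theorem states: for n ≥ 2k, an intersecting family of k-subsets of an n-element set has size at most C(n − 1, k − 1), with equality for 'star' families {A ⊆ [n] : |A| = k, i ∈ A} (fix an element i). For n = 132, k = 5: C(131, 4) = 11716640.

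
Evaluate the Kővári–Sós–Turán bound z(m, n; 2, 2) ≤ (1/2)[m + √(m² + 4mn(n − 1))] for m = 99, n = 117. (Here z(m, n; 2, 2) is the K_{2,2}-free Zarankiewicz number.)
z(99, 117; 2, 2) ≤ (1/2)[99 + √(99² + 4·99·117·116)] = (1/2)[99 + √5384313] = 1209.7061

Kővári–Sós–Turán: let r_1, ..., r_99 be the row sums and z = Σ r_i the total number of 1s. Each pair of columns can share at most one row with both entries 1 (else a 2×2 all-ones block appears), so Σ_i C(r_i, 2) ≤ C(117, 2) = 6786. By convexity Σ_i C(r_i, 2) ≥ 99·C(z/99, 2) = z(z − 99)/(2·99), giving z² − 99z − 99·117·116 ≤ 0 and hence z ≤ (1/2)[99 + √(9801 + 4·1343628)] = (1/2)[99 + √5384313] ≈ (1/2)(99 + 2320.4122) = 1209.7061.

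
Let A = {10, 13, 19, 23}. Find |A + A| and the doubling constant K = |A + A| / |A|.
K = |A + A| / |A| = 10/4 = 5/2

Enumerate A + A = {a + b : a, b ∈ A}. With |A| = 4, there are |A|^2 = 16 ordered sum pairs; collecting distinct values, A + A = {20, 23, 26, 29, 32, 33, 36, 38, 42, 46}, so |A + A| = 10. Thus K = 10/4 = 5/2. For comparison, the minimum possible |A + A| over all 4-element sets is 2·4 − 1 = 7 (so min K = 7/4), attained only by arithmetic progressions.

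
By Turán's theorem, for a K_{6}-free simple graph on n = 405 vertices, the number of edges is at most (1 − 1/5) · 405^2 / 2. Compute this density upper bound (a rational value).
Turán density bound = (4/5) · 405^2/2 = 65610

Turán's theorem: ex(n, K_{r+1}) is achieved by the complete r-partite Turán graph T(n, r) with parts as balanced as possible, and is at most (1 − 1/r) · n^2/2. For r = 5, n = 405: the density bound is (4/5) · 164025/2 = 65610. Since 5 ∣ 405, the Turán graph T(405, 5) has parts of equal size 81, and its edge count e(T(405, 5)) = 65610 attains the density bound exactly.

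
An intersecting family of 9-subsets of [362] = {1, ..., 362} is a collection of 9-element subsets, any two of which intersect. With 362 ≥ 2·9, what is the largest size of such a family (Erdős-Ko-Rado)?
max |F| = C(361, 8) = 6616319722852365

The Erdős-Ko-Rado theorem states: for n ≥ 2k, an intersecting family of k-subsets of an n-element set has size at most C(n − 1, k − 1), with equality for 'star' families {A ⊆ [n] : |A| = k, i ∈ A} (fix an element i). For n = 362, k = 9: C(361, 8) = 6616319722852365.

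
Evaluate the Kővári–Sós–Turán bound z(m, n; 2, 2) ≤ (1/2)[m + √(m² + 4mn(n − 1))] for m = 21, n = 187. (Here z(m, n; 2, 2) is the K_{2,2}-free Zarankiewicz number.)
z(21, 187; 2, 2) ≤ (1/2)[21 + √(21² + 4·21·187·186)] = (1/2)[21 + √2922129] = 865.2118

Kővári–Sós–Turán: let r_1, ..., r_21 be the row sums and z = Σ r_i the total number of 1s. Each pair of columns can share at most one row with both entries 1 (else a 2×2 all-ones block appears), so Σ_i C(r_i, 2) ≤ C(187, 2) = 17391. By convexity Σ_i C(r_i, 2) ≥ 21·C(z/21, 2) = z(z − 21)/(2·21), giving z² − 21z − 21·187·186 ≤ 0 and hence z ≤ (1/2)[21 + √(441 + 4·730422)] = (1/2)[21 + √2922129] ≈ (1/2)(21 + 1709.4236) = 865.2118.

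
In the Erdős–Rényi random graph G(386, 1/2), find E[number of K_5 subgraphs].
E[# K_5] = C(386, 5) · (1/2)^C(5, 2) = 69576110912 / 2^10 = 1087126733/16 = 67945420.8125

For each 5-subset S of vertices (there are C(386, 5) = 69576110912 such S), let X_S = 1 if S induces a K_5 (all C(5, 2) = 10 edges present). Then P(X_S = 1) = (1/2)^10 = 1/1024. By linearity of expectation, E[# K_5] = C(386, 5) · (1/2)^10 = 69576110912 / 1024 = 1087126733/16 = 67945420.8125.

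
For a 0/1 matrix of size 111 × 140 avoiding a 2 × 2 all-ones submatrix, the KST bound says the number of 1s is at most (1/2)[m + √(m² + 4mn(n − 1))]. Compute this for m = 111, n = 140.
z(111, 140; 2, 2) ≤ (1/2)[111 + √(111² + 4·111·140·139)] = (1/2)[111 + √8652561] = 1526.2618

Kővári–Sós–Turán: let r_1, ..., r_111 be the row sums and z = Σ r_i the total number of 1s. Each pair of columns can share at most one row with both entries 1 (else a 2×2 all-ones block appears), so Σ_i C(r_i, 2) ≤ C(140, 2) = 9730. By convexity Σ_i C(r_i, 2) ≥ 111·C(z/111, 2) = z(z − 111)/(2·111), giving z² − 111z − 111·140·139 ≤ 0 and hence z ≤ (1/2)[111 + √(12321 + 4·2160060)] = (1/2)[111 + √8652561] ≈ (1/2)(111 + 2941.5236) = 1526.2618.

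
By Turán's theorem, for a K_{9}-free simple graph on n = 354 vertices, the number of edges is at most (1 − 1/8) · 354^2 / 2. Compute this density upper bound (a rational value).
Turán density bound = (7/8) · 354^2/2 = 219303/4 ≈ 54825.75

Turán's theorem: ex(n, K_{r+1}) is achieved by the complete r-partite Turán graph T(n, r) with parts as balanced as possible, and is at most (1 − 1/r) · n^2/2. For r = 8, n = 354: the density bound is (7/8) · 125316/2 = 219303/4 ≈ 54825.75. The integer-valued extremum is e(T(354, 8)) = 54825, which is strictly less than the density bound 219303/4 since 8 ∤ 354 (the parts of T(354, 8) cannot all be equal).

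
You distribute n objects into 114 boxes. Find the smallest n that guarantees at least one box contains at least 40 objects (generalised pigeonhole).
n = (40 − 1)·114 + 1 = 4447

By the generalised pigeonhole principle, to guarantee some box contains ≥ r objects we need more than (r − 1) · k objects total. Threshold: n = (r − 1) · k + 1. With r = 40 and k = 114: n = 39 · 114 + 1 = 4446 + 1 = 4447. For n = 4446 = 39 · 114, we can put exactly 39 objects in every box, avoiding 40 in any single one — so 4447 is tight.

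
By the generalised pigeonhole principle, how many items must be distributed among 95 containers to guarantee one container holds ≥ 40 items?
n = (40 − 1)·95 + 1 = 3706

By the generalised pigeonhole principle, to guarantee some box contains ≥ r objects we need more than (r − 1) · k objects total. Threshold: n = (r − 1) · k + 1. With r = 40 and k = 95: n = 39 · 95 + 1 = 3705 + 1 = 3706. For n = 3705 = 39 · 95, we can put exactly 39 objects in every box, avoiding 40 in any single one — so 3706 is tight.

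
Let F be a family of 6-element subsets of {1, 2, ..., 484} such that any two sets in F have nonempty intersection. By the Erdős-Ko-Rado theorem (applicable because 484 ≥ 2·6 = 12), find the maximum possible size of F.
max |F| = C(483, 5) = 214553078376

Erdős-Ko-Rado (1961): when n ≥ 2k, max |F| = C(n−1, k−1). The bound is attained by the star {A : i ∈ A} for any fixed i ∈ [n]. Here C(484−1, 6−1) = C(483, 5) = 214553078376.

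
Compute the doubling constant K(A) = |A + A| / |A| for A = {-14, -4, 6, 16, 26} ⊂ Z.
K = |A + A| / |A| = 9/5

Enumerate A + A = {a + b : a, b ∈ A}. With |A| = 5, there are |A|^2 = 25 ordered sum pairs; collecting distinct values, A + A = {-28, -18, -8, 2, 12, 22, 32, 42, 52}, so |A + A| = 9. Thus K = 9/5. Here |A + A| = 2|A| − 1 = 9, the minimum possible — so K = 9/5 is minimal, which holds iff A is an arithmetic progression.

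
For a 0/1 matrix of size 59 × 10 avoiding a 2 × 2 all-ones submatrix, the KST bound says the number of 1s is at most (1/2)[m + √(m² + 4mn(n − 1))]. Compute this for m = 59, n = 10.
z(59, 10; 2, 2) ≤ (1/2)[59 + √(59² + 4·59·10·9)] = (1/2)[59 + √24721] = 108.1146

Kővári–Sós–Turán: let r_1, ..., r_59 be the row sums and z = Σ r_i the total number of 1s. Each pair of columns can share at most one row with both entries 1 (else a 2×2 all-ones block appears), so Σ_i C(r_i, 2) ≤ C(10, 2) = 45. By convexity Σ_i C(r_i, 2) ≥ 59·C(z/59, 2) = z(z − 59)/(2·59), giving z² − 59z − 59·10·9 ≤ 0 and hence z ≤ (1/2)[59 + √(3481 + 4·5310)] = (1/2)[59 + √24721] ≈ (1/2)(59 + 157.2291) = 108.1146.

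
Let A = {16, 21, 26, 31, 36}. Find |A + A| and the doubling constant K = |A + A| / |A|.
K = |A + A| / |A| = 9/5

Enumerate A + A = {a + b : a, b ∈ A}. With |A| = 5, there are |A|^2 = 25 ordered sum pairs; collecting distinct values, A + A = {32, 37, 42, 47, 52, 57, 62, 67, 72}, so |A + A| = 9. Thus K = 9/5. Here |A + A| = 2|A| − 1 = 9, the minimum possible — so K = 9/5 is minimal, which holds iff A is an arithmetic progression.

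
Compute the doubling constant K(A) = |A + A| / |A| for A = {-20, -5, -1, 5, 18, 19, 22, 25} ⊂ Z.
K = |A + A| / |A| = 32/8 = 4

Enumerate A + A = {a + b : a, b ∈ A}. With |A| = 8, there are |A|^2 = 64 ordered sum pairs; collecting distinct values, A + A = {-40, -25, -21, -15, -10, -6, -2, -1, 0, 2, 4, 5, 10, 13, 14, 17, 18, 20, 21, 23, 24, 27, 30, 36, 37, 38, 40, 41, 43, 44, 47, 50}, so |A + A| = 32. Thus K = 32/8 = 4. For comparison, the minimum possible |A + A| over all 8-element sets is 2·8 − 1 = 15 (so min K = 15/8), attained only by arithmetic progressions.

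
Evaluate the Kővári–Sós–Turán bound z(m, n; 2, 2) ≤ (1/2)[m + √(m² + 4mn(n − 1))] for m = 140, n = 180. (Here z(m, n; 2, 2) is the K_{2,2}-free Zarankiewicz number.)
z(140, 180; 2, 2) ≤ (1/2)[140 + √(140² + 4·140·180·179)] = (1/2)[140 + √18062800] = 2195.0176

Kővári–Sós–Turán: let r_1, ..., r_140 be the row sums and z = Σ r_i the total number of 1s. Each pair of columns can share at most one row with both entries 1 (else a 2×2 all-ones block appears), so Σ_i C(r_i, 2) ≤ C(180, 2) = 16110. By convexity Σ_i C(r_i, 2) ≥ 140·C(z/140, 2) = z(z − 140)/(2·140), giving z² − 140z − 140·180·179 ≤ 0 and hence z ≤ (1/2)[140 + √(19600 + 4·4510800)] = (1/2)[140 + √18062800] ≈ (1/2)(140 + 4250.0353) = 2195.0176.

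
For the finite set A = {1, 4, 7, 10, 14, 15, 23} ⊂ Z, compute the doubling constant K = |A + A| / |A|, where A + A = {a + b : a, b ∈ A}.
K = |A + A| / |A| = 23/7

Enumerate A + A = {a + b : a, b ∈ A}. With |A| = 7, there are |A|^2 = 49 ordered sum pairs; collecting distinct values, A + A = {2, 5, 8, 11, 14, 15, 16, 17, 18, 19, 20, 21, 22, 24, 25, 27, 28, 29, 30, 33, 37, 38, 46}, so |A + A| = 23. Thus K = 23/7. For comparison, the minimum possible |A + A| over all 7-element sets is 2·7 − 1 = 13 (so min K = 13/7), attained only by arithmetic progressions.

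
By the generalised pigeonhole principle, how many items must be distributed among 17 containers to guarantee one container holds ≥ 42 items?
n = (42 − 1)·17 + 1 = 698

By the generalised pigeonhole principle, to guarantee some box contains ≥ r objects we need more than (r − 1) · k objects total. Threshold: n = (r − 1) · k + 1. With r = 42 and k = 17: n = 41 · 17 + 1 = 697 + 1 = 698. For n = 697 = 41 · 17, we can put exactly 41 objects in every box, avoiding 42 in any single one — so 698 is tight.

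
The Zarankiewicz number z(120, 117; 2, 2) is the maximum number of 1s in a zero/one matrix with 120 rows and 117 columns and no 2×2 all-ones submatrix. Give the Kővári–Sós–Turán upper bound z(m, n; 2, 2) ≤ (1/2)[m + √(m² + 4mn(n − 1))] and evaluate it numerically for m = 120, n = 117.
z(120, 117; 2, 2) ≤ (1/2)[120 + √(120² + 4·120·117·116)] = (1/2)[120 + √6528960] = 1337.5915

Kővári–Sós–Turán: let r_1, ..., r_120 be the row sums and z = Σ r_i the total number of 1s. Each pair of columns can share at most one row with both entries 1 (else a 2×2 all-ones block appears), so Σ_i C(r_i, 2) ≤ C(117, 2) = 6786. By convexity Σ_i C(r_i, 2) ≥ 120·C(z/120, 2) = z(z − 120)/(2·120), giving z² − 120z − 120·117·116 ≤ 0 and hence z ≤ (1/2)[120 + √(14400 + 4·1628640)] = (1/2)[120 + √6528960] ≈ (1/2)(120 + 2555.183) = 1337.5915.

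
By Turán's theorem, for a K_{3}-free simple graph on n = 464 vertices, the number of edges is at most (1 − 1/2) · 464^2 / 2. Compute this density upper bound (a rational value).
Turán density bound = (1/2) · 464^2/2 = 53824

Turán's theorem: ex(n, K_{r+1}) is achieved by the complete r-partite Turán graph T(n, r) with parts as balanced as possible, and is at most (1 − 1/r) · n^2/2. For r = 2, n = 464: the density bound is (1/2) · 215296/2 = 53824. Since 2 ∣ 464, the Turán graph T(464, 2) has parts of equal size 232, and its edge count e(T(464, 2)) = 53824 attains the density bound exactly.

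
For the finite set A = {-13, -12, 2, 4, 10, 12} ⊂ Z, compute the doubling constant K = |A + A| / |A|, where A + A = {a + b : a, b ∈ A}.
K = |A + A| / |A| = 20/6 = 10/3

Enumerate A + A = {a + b : a, b ∈ A}. With |A| = 6, there are |A|^2 = 36 ordered sum pairs; collecting distinct values, A + A = {-26, -25, -24, -11, -10, -9, -8, -3, -2, -1, 0, 4, 6, 8, 12, 14, 16, 20, 22, 24}, so |A + A| = 20. Thus K = 20/6 = 10/3. For comparison, the minimum possible |A + A| over all 6-element sets is 2·6 − 1 = 11 (so min K = 11/6), attained only by arithmetic progressions.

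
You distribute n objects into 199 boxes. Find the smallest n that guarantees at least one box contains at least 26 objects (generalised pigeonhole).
n = (26 − 1)·199 + 1 = 4976

By the generalised pigeonhole principle, to guarantee some box contains ≥ r objects we need more than (r − 1) · k objects total. Threshold: n = (r − 1) · k + 1. With r = 26 and k = 199: n = 25 · 199 + 1 = 4975 + 1 = 4976. For n = 4975 = 25 · 199, we can put exactly 25 objects in every box, avoiding 26 in any single one — so 4976 is tight.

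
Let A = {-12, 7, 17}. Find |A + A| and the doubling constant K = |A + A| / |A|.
K = |A + A| / |A| = 6/3 = 2

Enumerate A + A = {a + b : a, b ∈ A}. With |A| = 3, there are |A|^2 = 9 ordered sum pairs; collecting distinct values, A + A = {-24, -5, 5, 14, 24, 34}, so |A + A| = 6. Thus K = 6/3 = 2. For comparison, the minimum possible |A + A| over all 3-element sets is 2·3 − 1 = 5 (so min K = 5/3), attained only by arithmetic progressions.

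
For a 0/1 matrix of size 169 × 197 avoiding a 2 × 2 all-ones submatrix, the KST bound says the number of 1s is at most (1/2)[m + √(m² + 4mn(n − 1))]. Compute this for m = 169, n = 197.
z(169, 197; 2, 2) ≤ (1/2)[169 + √(169² + 4·169·197·196)] = (1/2)[169 + √26130273] = 2640.3889

Kővári–Sós–Turán: let r_1, ..., r_169 be the row sums and z = Σ r_i the total number of 1s. Each pair of columns can share at most one row with both entries 1 (else a 2×2 all-ones block appears), so Σ_i C(r_i, 2) ≤ C(197, 2) = 19306. By convexity Σ_i C(r_i, 2) ≥ 169·C(z/169, 2) = z(z − 169)/(2·169), giving z² − 169z − 169·197·196 ≤ 0 and hence z ≤ (1/2)[169 + √(28561 + 4·6525428)] = (1/2)[169 + √26130273] ≈ (1/2)(169 + 5111.7779) = 2640.3889.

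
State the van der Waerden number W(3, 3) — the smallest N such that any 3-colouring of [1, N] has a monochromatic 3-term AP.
W(3, 3) = 27

This is a classical value, W(3, 3) = 27, established by combining an explicit 3-colouring of {1, ..., 26} with no monochromatic 3-AP (giving the lower bound W(3, 3) > 26) and a finite case analysis / exhaustive computer search showing every 3-colouring of {1, ..., 27} has such an AP.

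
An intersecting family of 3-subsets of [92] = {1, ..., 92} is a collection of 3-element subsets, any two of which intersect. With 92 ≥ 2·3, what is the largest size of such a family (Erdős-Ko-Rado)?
max |F| = C(91, 2) = 4095

The Erdős-Ko-Rado theorem states: for n ≥ 2k, an intersecting family of k-subsets of an n-element set has size at most C(n − 1, k − 1), with equality for 'star' families {A ⊆ [n] : |A| = k, i ∈ A} (fix an element i). For n = 92, k = 3: C(91, 2) = 4095.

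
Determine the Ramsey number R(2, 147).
R(2, 147) = 147

R(2, k) = k for all k ≥ 2: in a 2-colouring of K_k, either some edge is red (a red K_2) or all edges are blue (a blue K_k). And K_{146} coloured all-blue has no blue K_147, so R(2, 147) > 146. Hence R(2, 147) = 147.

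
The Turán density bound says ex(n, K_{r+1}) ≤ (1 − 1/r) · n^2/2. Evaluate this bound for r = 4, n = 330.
Turán density bound = (3/4) · 330^2/2 = 81675/2 ≈ 40837.5

Turán's theorem: ex(n, K_{r+1}) is achieved by the complete r-partite Turán graph T(n, r) with parts as balanced as possible, and is at most (1 − 1/r) · n^2/2. For r = 4, n = 330: the density bound is (3/4) · 108900/2 = 81675/2 ≈ 40837.5. The integer-valued extremum is e(T(330, 4)) = 40837, which is strictly less than the density bound 81675/2 since 4 ∤ 330 (the parts of T(330, 4) cannot all be equal).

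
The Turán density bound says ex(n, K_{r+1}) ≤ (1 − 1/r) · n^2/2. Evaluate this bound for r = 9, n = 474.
Turán density bound = (8/9) · 474^2/2 = 99856

Turán's theorem: ex(n, K_{r+1}) is achieved by the complete r-partite Turán graph T(n, r) with parts as balanced as possible, and is at most (1 − 1/r) · n^2/2. For r = 9, n = 474: the density bound is (8/9) · 224676/2 = 99856. The integer-valued extremum is e(T(474, 9)) = 99855, which is strictly less than the density bound 99856 since 9 ∤ 474 (the parts of T(474, 9) cannot all be equal).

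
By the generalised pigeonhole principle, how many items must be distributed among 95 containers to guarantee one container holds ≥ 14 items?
n = (14 − 1)·95 + 1 = 1236

By the generalised pigeonhole principle, to guarantee some box contains ≥ r objects we need more than (r − 1) · k objects total. Threshold: n = (r − 1) · k + 1. With r = 14 and k = 95: n = 13 · 95 + 1 = 1235 + 1 = 1236. For n = 1235 = 13 · 95, we can put exactly 13 objects in every box, avoiding 14 in any single one — so 1236 is tight.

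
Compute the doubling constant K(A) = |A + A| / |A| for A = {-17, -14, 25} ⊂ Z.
K = |A + A| / |A| = 6/3 = 2

Enumerate A + A = {a + b : a, b ∈ A}. With |A| = 3, there are |A|^2 = 9 ordered sum pairs; collecting distinct values, A + A = {-34, -31, -28, 8, 11, 50}, so |A + A| = 6. Thus K = 6/3 = 2. For comparison, the minimum possible |A + A| over all 3-element sets is 2·3 − 1 = 5 (so min K = 5/3), attained only by arithmetic progressions.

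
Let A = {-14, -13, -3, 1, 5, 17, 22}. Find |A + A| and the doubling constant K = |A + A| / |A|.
K = |A + A| / |A| = 27/7

Enumerate A + A = {a + b : a, b ∈ A}. With |A| = 7, there are |A|^2 = 49 ordered sum pairs; collecting distinct values, A + A = {-28, -27, -26, -17, -16, -13, -12, -9, -8, -6, -2, 2, 3, 4, 6, 8, 9, 10, 14, 18, 19, 22, 23, 27, 34, 39, 44}, so |A + A| = 27. Thus K = 27/7. For comparison, the minimum possible |A + A| over all 7-element sets is 2·7 − 1 = 13 (so min K = 13/7), attained only by arithmetic progressions.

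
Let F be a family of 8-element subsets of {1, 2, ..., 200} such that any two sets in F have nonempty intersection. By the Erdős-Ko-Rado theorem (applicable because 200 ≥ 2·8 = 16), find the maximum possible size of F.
max |F| = C(199, 7) = 2203959847089

The Erdős-Ko-Rado theorem states: for n ≥ 2k, an intersecting family of k-subsets of an n-element set has size at most C(n − 1, k − 1), with equality for 'star' families {A ⊆ [n] : |A| = k, i ∈ A} (fix an element i). For n = 200, k = 8: C(199, 7) = 2203959847089.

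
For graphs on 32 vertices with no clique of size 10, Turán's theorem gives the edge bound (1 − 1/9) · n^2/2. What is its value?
Turán density bound = (8/9) · 32^2/2 = 4096/9 ≈ 455.1111

Turán's theorem: ex(n, K_{r+1}) is achieved by the complete r-partite Turán graph T(n, r) with parts as balanced as possible, and is at most (1 − 1/r) · n^2/2. For r = 9, n = 32: the density bound is (8/9) · 1024/2 = 4096/9 ≈ 455.1111. The integer-valued extremum is e(T(32, 9)) = 454, which is strictly less than the density bound 4096/9 since 9 ∤ 32 (the parts of T(32, 9) cannot all be equal).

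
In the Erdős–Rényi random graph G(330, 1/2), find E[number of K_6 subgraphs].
E[# K_6] = C(330, 6) · (1/2)^C(6, 2) = 1713562300450 / 2^15 = 856781150225/16384 ≈ 52293771.376038

For each 6-subset S of vertices (there are C(330, 6) = 1713562300450 such S), let X_S = 1 if S induces a K_6 (all C(6, 2) = 15 edges present). Then P(X_S = 1) = (1/2)^15 = 1/32768. By linearity of expectation, E[# K_6] = C(330, 6) · (1/2)^15 = 1713562300450 / 32768 = 856781150225/16384 ≈ 52293771.376038.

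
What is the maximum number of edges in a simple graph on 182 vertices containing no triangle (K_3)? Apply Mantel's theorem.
ex(182, K_3) = ⌊182^2/4⌋ = 8281

Mantel (1907): a triangle-free graph on n vertices has at most ⌊n^2/4⌋ edges, with equality for the complete bipartite graph K_{⌊n/2⌋, ⌈n/2⌉}. For n = 182: ⌊182^2/4⌋ = ⌊33124/4⌋ = 8281. The extremal graph is K_{91, 91}, which has 91·91 = 8281 edges.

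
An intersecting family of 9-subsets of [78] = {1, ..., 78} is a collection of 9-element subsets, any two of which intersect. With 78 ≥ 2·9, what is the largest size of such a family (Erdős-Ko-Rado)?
max |F| = C(77, 8) = 21042072975

The Erdős-Ko-Rado theorem states: for n ≥ 2k, an intersecting family of k-subsets of an n-element set has size at most C(n − 1, k − 1), with equality for 'star' families {A ⊆ [n] : |A| = k, i ∈ A} (fix an element i). For n = 78, k = 9: C(77, 8) = 21042072975.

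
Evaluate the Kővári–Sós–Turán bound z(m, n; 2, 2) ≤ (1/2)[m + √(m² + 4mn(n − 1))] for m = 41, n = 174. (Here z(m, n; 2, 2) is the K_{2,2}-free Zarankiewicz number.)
z(41, 174; 2, 2) ≤ (1/2)[41 + √(41² + 4·41·174·173)] = (1/2)[41 + √4938409] = 1131.6266

Kővári–Sós–Turán: let r_1, ..., r_41 be the row sums and z = Σ r_i the total number of 1s. Each pair of columns can share at most one row with both entries 1 (else a 2×2 all-ones block appears), so Σ_i C(r_i, 2) ≤ C(174, 2) = 15051. By convexity Σ_i C(r_i, 2) ≥ 41·C(z/41, 2) = z(z − 41)/(2·41), giving z² − 41z − 41·174·173 ≤ 0 and hence z ≤ (1/2)[41 + √(1681 + 4·1234182)] = (1/2)[41 + √4938409] ≈ (1/2)(41 + 2222.2531) = 1131.6266.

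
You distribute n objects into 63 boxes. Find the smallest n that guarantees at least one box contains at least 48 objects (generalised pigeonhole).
n = (48 − 1)·63 + 1 = 2962

By the generalised pigeonhole principle, to guarantee some box contains ≥ r objects we need more than (r − 1) · k objects total. Threshold: n = (r − 1) · k + 1. With r = 48 and k = 63: n = 47 · 63 + 1 = 2961 + 1 = 2962. For n = 2961 = 47 · 63, we can put exactly 47 objects in every box, avoiding 48 in any single one — so 2962 is tight.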